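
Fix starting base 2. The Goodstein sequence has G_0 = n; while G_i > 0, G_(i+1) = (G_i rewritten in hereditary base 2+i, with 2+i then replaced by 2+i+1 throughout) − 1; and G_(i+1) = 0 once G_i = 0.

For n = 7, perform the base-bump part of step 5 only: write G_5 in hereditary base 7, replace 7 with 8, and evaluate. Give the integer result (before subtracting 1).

base 2: 7 = 2^2 + 2 + 1; at 3: 3^3 + 3 + 1 = 31; next = 30
base 3: 30 = 3^3 + 3; at 4: 4^4 + 4 = 260; next = 259
base 4: 259 = 4^4 + 3; at 5: 5^5 + 3 = 3128; next = 3127
base 5: 3127 = 5^5 + 2; at 6: 6^6 + 2 = 46658; next = 46657
base 6: 46657 = 6^6 + 1; at 7: 7^7 + 1 = 823544; next = 823543

16777216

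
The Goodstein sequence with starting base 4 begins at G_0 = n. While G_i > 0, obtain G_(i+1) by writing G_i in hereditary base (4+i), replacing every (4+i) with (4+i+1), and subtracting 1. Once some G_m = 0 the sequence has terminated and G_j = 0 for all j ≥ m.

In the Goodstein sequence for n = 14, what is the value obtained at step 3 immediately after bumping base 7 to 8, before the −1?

[0] 14 ≡ 3·4 + 2 (base 4). Lift 5: 17. −1: 16.
[1] 16 ≡ 3·5 + 1 (base 5). Lift 6: 19. −1: 18.
[2] 18 ≡ 3·6 (base 6). Lift 7: 21. −1: 20.
[3] 20 ≡ 2·7 + 6 (base 7). Lift 8: 22. −1: 21.

22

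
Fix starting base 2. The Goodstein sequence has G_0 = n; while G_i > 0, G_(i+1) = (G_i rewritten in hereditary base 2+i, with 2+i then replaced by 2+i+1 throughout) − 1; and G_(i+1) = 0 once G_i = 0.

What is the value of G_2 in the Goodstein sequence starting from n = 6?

G_0 = 6. HB_2(6) = 2^2 + 2. Bump = 30. G_1 = 29.
G_1 = 29. HB_3(29) = 3^3 + 2. Bump = 258. G_2 = 257.

257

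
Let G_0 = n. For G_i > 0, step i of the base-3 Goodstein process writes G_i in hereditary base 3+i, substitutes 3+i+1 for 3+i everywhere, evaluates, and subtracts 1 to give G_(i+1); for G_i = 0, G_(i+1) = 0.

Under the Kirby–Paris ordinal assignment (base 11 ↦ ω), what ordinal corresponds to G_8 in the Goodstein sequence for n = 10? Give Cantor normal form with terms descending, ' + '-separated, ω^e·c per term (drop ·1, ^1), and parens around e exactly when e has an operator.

ω·3 + 8

G_0=10  [base 3] 3^2 + 1  →[3↦4]→  4^2 + 1 = 17  −1 ⇒ G_1=16
G_1=16  [base 4] 4^2  →[4↦5]→  5^2 = 25  −1 ⇒ G_2=24
G_2=24  [base 5] 4·5 + 4  →[5↦6]→  4·6 + 4 = 28  −1 ⇒ G_3=27
G_3=27  [base 6] 4·6 + 3  →[6↦7]→  4·7 + 3 = 31  −1 ⇒ G_4=30
G_4=30  [base 7] 4·7 + 2  →[7↦8]→  4·8 + 2 = 34  −1 ⇒ G_5=33
G_5=33  [base 8] 4·8 + 1  →[8↦9]→  4·9 + 1 = 37  −1 ⇒ G_6=36
G_6=36  [base 9] 4·9  →[9↦10]→  4·10 = 40  −1 ⇒ G_7=39
G_7=39  [base 10] 3·10 + 9  →[10↦11]→  3·11 + 9 = 42  −1 ⇒ G_8=41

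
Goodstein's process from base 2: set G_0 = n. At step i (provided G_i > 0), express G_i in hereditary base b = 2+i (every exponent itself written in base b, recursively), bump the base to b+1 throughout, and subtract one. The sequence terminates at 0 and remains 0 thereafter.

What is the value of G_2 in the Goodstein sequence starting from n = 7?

G_0=7  [base 2] 2^2 + 2 + 1  →[2↦3]→  3^3 + 3 + 1 = 31  −1 ⇒ G_1=30
G_1=30  [base 3] 3^3 + 3  →[3↦4]→  4^4 + 4 = 260  −1 ⇒ G_2=259

259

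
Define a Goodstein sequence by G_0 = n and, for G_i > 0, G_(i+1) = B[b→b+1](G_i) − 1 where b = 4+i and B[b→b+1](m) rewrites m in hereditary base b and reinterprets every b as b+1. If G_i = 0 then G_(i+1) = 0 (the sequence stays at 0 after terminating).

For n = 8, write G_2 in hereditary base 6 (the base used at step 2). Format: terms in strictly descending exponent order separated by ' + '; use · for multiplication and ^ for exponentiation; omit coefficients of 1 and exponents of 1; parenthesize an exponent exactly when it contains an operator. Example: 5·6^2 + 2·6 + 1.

6 + 3

8 —HB4→ 2·4 —bump→ 2·5 = 10 —(−1)→ 9
9 —HB5→ 5 + 4 —bump→ 6 + 4 = 10 —(−1)→ 9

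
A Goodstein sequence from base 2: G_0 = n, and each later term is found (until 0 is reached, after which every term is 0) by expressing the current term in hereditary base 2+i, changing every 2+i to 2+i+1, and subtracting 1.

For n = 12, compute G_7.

3486784574

12 —HB2→ 2^(2 + 1) + 2^2 —bump→ 3^(3 + 1) + 3^3 = 108 —(−1)→ 107
107 —HB3→ 3^(3 + 1) + 2·3^2 + 2·3 + 2 —bump→ 4^(4 + 1) + 2·4^2 + 2·4 + 2 = 1066 —(−1)→ 1065
1065 —HB4→ 4^(4 + 1) + 2·4^2 + 2·4 + 1 —bump→ 5^(5 + 1) + 2·5^2 + 2·5 + 1 = 15686 —(−1)→ 15685
15685 —HB5→ 5^(5 + 1) + 2·5^2 + 2·5 —bump→ 6^(6 + 1) + 2·6^2 + 2·6 = 280020 —(−1)→ 280019
280019 —HB6→ 6^(6 + 1) + 2·6^2 + 6 + 5 —bump→ 7^(7 + 1) + 2·7^2 + 7 + 5 = 5764911 —(−1)→ 5764910
5764910 —HB7→ 7^(7 + 1) + 2·7^2 + 7 + 4 —bump→ 8^(8 + 1) + 2·8^2 + 8 + 4 = 134217868 —(−1)→ 134217867
134217867 —HB8→ 8^(8 + 1) + 2·8^2 + 8 + 3 —bump→ 9^(9 + 1) + 2·9^2 + 9 + 3 = 3486784575 —(−1)→ 3486784574
3486784574 —HB9→ 9^(9 + 1) + 2·9^2 + 9 + 2 —bump→ 10^(10 + 1) + 2·10^2 + 10 + 2 = 100000000212 —(−1)→ 100000000211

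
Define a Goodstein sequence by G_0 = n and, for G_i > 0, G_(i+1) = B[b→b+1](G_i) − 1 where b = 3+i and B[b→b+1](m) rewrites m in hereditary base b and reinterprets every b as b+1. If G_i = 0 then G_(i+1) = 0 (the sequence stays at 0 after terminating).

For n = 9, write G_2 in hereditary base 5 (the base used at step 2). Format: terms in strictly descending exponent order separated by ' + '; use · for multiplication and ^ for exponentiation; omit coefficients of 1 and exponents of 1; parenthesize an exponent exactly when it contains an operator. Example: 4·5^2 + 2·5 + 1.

3·5 + 2

(0) 9|_3 = 3^2 ↦ 4^2|_4 = 16 ⇒ 15
(1) 15|_4 = 3·4 + 3 ↦ 3·5 + 3|_5 = 18 ⇒ 17
(2) 17|_5 = 3·5 + 2 ↦ 3·6 + 2|_6 = 20 ⇒ 19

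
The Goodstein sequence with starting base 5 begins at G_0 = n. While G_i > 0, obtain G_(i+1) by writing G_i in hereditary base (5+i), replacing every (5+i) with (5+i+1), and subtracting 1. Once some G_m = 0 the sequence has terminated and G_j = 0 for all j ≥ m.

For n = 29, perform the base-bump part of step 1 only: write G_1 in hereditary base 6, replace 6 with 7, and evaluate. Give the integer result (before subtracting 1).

(0) 29|_5 = 5^2 + 4 ↦ 6^2 + 4|_6 = 40 ⇒ 39
(1) 39|_6 = 6^2 + 3 ↦ 7^2 + 3|_7 = 52 ⇒ 51

52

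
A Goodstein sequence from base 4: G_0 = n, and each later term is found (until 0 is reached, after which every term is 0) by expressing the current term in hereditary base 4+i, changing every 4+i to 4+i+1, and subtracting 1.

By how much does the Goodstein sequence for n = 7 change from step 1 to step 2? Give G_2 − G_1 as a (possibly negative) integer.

0

base 4: 7 = 4 + 3; at 5: 5 + 3 = 8; next = 7
base 5: 7 = 5 + 2; at 6: 6 + 2 = 8; next = 7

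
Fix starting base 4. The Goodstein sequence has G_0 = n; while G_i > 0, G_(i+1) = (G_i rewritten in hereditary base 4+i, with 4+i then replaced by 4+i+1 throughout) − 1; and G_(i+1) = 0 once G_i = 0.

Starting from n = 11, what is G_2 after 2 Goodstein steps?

(0) 11|_4 = 2·4 + 3 ↦ 2·5 + 3|_5 = 13 ⇒ 12
(1) 12|_5 = 2·5 + 2 ↦ 2·6 + 2|_6 = 14 ⇒ 13
(2) 13|_6 = 2·6 + 1 ↦ 2·7 + 1|_7 = 15 ⇒ 14

13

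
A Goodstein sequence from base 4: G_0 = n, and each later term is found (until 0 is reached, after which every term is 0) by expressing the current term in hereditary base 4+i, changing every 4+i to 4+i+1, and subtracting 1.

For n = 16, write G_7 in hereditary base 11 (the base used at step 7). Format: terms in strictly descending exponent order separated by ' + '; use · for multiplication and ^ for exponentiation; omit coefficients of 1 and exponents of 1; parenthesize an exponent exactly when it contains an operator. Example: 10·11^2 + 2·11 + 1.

3·11 + 8

G_0=16  [base 4] 4^2  →[4↦5]→  5^2 = 25  −1 ⇒ G_1=24
G_1=24  [base 5] 4·5 + 4  →[5↦6]→  4·6 + 4 = 28  −1 ⇒ G_2=27
G_2=27  [base 6] 4·6 + 3  →[6↦7]→  4·7 + 3 = 31  −1 ⇒ G_3=30
G_3=30  [base 7] 4·7 + 2  →[7↦8]→  4·8 + 2 = 34  −1 ⇒ G_4=33
G_4=33  [base 8] 4·8 + 1  →[8↦9]→  4·9 + 1 = 37  −1 ⇒ G_5=36
G_5=36  [base 9] 4·9  →[9↦10]→  4·10 = 40  −1 ⇒ G_6=39
G_6=39  [base 10] 3·10 + 9  →[10↦11]→  3·11 + 9 = 42  −1 ⇒ G_7=41
G_7=41  [base 11] 3·11 + 8  →[11↦12]→  3·12 + 8 = 44  −1 ⇒ G_8=43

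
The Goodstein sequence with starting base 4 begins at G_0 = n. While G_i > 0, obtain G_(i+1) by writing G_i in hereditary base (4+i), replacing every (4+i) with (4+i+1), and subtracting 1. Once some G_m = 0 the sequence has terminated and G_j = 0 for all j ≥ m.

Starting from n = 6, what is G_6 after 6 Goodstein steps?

3

G_0 = 6. HB_4(6) = 4 + 2. Bump = 7. G_1 = 6.
G_1 = 6. HB_5(6) = 5 + 1. Bump = 7. G_2 = 6.
G_2 = 6. HB_6(6) = 6. Bump = 7. G_3 = 6.
G_3 = 6. HB_7(6) = 6. Bump = 6. G_4 = 5.
G_4 = 5. HB_8(5) = 5. Bump = 5. G_5 = 4.
G_5 = 4. HB_9(4) = 4. Bump = 4. G_6 = 3.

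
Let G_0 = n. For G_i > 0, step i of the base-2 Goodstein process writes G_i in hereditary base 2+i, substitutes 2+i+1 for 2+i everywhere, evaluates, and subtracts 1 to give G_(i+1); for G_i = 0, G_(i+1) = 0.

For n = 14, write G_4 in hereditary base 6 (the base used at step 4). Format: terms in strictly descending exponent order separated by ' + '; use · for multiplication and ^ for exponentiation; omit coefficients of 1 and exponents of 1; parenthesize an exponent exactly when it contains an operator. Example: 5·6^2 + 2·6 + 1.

6^(6 + 1) + 5·6^5 + 5·6^4 + 5·6^3 + 5·6^2 + 5·6 + 5

[0] 14 ≡ 2^(2 + 1) + 2^2 + 2 (base 2). Lift 3: 111. −1: 110.
[1] 110 ≡ 3^(3 + 1) + 3^3 + 2 (base 3). Lift 4: 1282. −1: 1281.
[2] 1281 ≡ 4^(4 + 1) + 4^4 + 1 (base 4). Lift 5: 18751. −1: 18750.
[3] 18750 ≡ 5^(5 + 1) + 5^5 (base 5). Lift 6: 326592. −1: 326591.
[4] 326591 ≡ 6^(6 + 1) + 5·6^5 + 5·6^4 + 5·6^3 + 5·6^2 + 5·6 + 5 (base 6). Lift 7: 5862841. −1: 5862840.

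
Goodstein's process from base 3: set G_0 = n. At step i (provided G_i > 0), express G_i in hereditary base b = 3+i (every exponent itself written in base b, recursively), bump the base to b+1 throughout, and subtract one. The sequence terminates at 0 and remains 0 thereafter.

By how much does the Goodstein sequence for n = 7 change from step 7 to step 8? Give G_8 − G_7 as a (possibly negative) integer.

-1

[0] 7 ≡ 2·3 + 1 (base 3). Lift 4: 9. −1: 8.
[1] 8 ≡ 2·4 (base 4). Lift 5: 10. −1: 9.
[2] 9 ≡ 5 + 4 (base 5). Lift 6: 10. −1: 9.
[3] 9 ≡ 6 + 3 (base 6). Lift 7: 10. −1: 9.
[4] 9 ≡ 7 + 2 (base 7). Lift 8: 10. −1: 9.
[5] 9 ≡ 8 + 1 (base 8). Lift 9: 10. −1: 9.
[6] 9 ≡ 9 (base 9). Lift 10: 10. −1: 9.
[7] 9 ≡ 9 (base 10). Lift 11: 9. −1: 8.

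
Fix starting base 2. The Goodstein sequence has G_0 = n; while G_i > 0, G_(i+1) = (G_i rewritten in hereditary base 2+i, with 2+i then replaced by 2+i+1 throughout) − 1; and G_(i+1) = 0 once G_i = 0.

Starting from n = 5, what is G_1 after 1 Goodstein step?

27

5 —HB2→ 2^2 + 1 —bump→ 3^3 + 1 = 28 —(−1)→ 27
27 —HB3→ 3^3 —bump→ 4^4 = 256 —(−1)→ 255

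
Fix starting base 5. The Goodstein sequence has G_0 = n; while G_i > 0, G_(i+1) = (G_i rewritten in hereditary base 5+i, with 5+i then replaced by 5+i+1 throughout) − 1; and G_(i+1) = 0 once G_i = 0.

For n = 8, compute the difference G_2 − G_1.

G_0=8  [base 5] 5 + 3  →[5↦6]→  6 + 3 = 9  −1 ⇒ G_1=8
G_1=8  [base 6] 6 + 2  →[6↦7]→  7 + 2 = 9  −1 ⇒ G_2=8

0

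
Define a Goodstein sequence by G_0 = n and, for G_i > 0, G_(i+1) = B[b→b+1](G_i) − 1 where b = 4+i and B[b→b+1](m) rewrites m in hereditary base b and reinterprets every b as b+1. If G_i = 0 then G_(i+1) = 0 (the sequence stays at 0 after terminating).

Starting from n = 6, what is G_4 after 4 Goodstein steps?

G_0=6  [base 4] 4 + 2  →[4↦5]→  5 + 2 = 7  −1 ⇒ G_1=6
G_1=6  [base 5] 5 + 1  →[5↦6]→  6 + 1 = 7  −1 ⇒ G_2=6
G_2=6  [base 6] 6  →[6↦7]→  7 = 7  −1 ⇒ G_3=6
G_3=6  [base 7] 6  →[7↦8]→  6 = 6  −1 ⇒ G_4=5
G_4=5  [base 8] 5  →[8↦9]→  5 = 5  −1 ⇒ G_5=4

5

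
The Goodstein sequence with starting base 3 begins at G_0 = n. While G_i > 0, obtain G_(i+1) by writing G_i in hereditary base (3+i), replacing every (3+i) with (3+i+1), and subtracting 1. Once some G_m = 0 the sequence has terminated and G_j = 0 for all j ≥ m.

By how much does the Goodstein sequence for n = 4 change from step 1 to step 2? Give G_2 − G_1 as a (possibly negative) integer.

G_0 = 4. HB_3(4) = 3 + 1. Bump = 5. G_1 = 4.
G_1 = 4. HB_4(4) = 4. Bump = 5. G_2 = 4.

0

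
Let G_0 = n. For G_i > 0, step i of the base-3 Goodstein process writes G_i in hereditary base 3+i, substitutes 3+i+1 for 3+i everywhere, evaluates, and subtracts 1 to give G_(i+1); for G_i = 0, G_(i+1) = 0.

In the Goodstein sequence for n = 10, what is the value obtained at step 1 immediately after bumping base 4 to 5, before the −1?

25

10 —HB3→ 3^2 + 1 —bump→ 4^2 + 1 = 17 —(−1)→ 16
16 —HB4→ 4^2 —bump→ 5^2 = 25 —(−1)→ 24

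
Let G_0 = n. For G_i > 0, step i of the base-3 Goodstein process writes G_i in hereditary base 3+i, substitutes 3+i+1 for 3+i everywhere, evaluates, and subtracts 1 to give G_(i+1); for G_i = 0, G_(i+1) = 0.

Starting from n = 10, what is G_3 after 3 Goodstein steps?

27

base 3: 10 = 3^2 + 1; at 4: 4^2 + 1 = 17; next = 16
base 4: 16 = 4^2; at 5: 5^2 = 25; next = 24
base 5: 24 = 4·5 + 4; at 6: 4·6 + 4 = 28; next = 27
base 6: 27 = 4·6 + 3; at 7: 4·7 + 3 = 31; next = 30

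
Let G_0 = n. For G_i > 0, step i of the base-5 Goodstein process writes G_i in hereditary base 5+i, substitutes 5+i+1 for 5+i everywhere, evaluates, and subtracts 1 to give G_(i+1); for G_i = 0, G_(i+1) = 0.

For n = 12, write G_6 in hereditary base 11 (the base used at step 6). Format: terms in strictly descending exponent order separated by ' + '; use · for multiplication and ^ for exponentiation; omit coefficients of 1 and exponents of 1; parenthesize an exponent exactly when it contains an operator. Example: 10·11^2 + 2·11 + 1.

11 + 4

[0] 12 ≡ 2·5 + 2 (base 5). Lift 6: 14. −1: 13.
[1] 13 ≡ 2·6 + 1 (base 6). Lift 7: 15. −1: 14.
[2] 14 ≡ 2·7 (base 7). Lift 8: 16. −1: 15.
[3] 15 ≡ 8 + 7 (base 8). Lift 9: 16. −1: 15.
[4] 15 ≡ 9 + 6 (base 9). Lift 10: 16. −1: 15.
[5] 15 ≡ 10 + 5 (base 10). Lift 11: 16. −1: 15.
[6] 15 ≡ 11 + 4 (base 11). Lift 12: 16. −1: 15.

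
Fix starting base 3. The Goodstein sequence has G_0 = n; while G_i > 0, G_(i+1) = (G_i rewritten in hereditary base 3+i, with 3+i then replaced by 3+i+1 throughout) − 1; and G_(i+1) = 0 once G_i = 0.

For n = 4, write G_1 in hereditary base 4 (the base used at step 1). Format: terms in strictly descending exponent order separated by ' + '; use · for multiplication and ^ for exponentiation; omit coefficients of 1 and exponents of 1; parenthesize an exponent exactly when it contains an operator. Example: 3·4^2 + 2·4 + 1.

i=0: 4 = 3 + 1 (b=3); 3→4: 4 + 1 = 5; 5−1 = 4
i=1: 4 = 4 (b=4); 4→5: 5 = 5; 5−1 = 4

4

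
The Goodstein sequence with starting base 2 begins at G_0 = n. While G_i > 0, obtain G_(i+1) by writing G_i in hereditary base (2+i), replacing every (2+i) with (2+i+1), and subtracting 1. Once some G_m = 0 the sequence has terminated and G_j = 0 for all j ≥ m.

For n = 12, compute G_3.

15685

i=0: 12 = 2^(2 + 1) + 2^2 (b=2); 2→3: 3^(3 + 1) + 3^3 = 108; 108−1 = 107
i=1: 107 = 3^(3 + 1) + 2·3^2 + 2·3 + 2 (b=3); 3→4: 4^(4 + 1) + 2·4^2 + 2·4 + 2 = 1066; 1066−1 = 1065
i=2: 1065 = 4^(4 + 1) + 2·4^2 + 2·4 + 1 (b=4); 4→5: 5^(5 + 1) + 2·5^2 + 2·5 + 1 = 15686; 15686−1 = 15685
i=3: 15685 = 5^(5 + 1) + 2·5^2 + 2·5 (b=5); 5→6: 6^(6 + 1) + 2·6^2 + 2·6 = 280020; 280020−1 = 280019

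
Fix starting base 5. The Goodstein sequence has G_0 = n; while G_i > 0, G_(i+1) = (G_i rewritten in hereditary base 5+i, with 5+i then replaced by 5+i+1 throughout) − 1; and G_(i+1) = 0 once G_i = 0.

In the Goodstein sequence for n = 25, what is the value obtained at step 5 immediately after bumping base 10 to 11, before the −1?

G_0=25  [base 5] 5^2  →[5↦6]→  6^2 = 36  −1 ⇒ G_1=35
G_1=35  [base 6] 5·6 + 5  →[6↦7]→  5·7 + 5 = 40  −1 ⇒ G_2=39
G_2=39  [base 7] 5·7 + 4  →[7↦8]→  5·8 + 4 = 44  −1 ⇒ G_3=43
G_3=43  [base 8] 5·8 + 3  →[8↦9]→  5·9 + 3 = 48  −1 ⇒ G_4=47
G_4=47  [base 9] 5·9 + 2  →[9↦10]→  5·10 + 2 = 52  −1 ⇒ G_5=51

56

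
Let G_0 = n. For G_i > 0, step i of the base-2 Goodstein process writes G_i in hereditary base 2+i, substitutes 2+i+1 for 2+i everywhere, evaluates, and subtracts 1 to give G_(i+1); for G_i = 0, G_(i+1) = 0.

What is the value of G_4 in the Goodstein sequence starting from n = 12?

G_0 = 12. HB_2(12) = 2^(2 + 1) + 2^2. Bump = 108. G_1 = 107.
G_1 = 107. HB_3(107) = 3^(3 + 1) + 2·3^2 + 2·3 + 2. Bump = 1066. G_2 = 1065.
G_2 = 1065. HB_4(1065) = 4^(4 + 1) + 2·4^2 + 2·4 + 1. Bump = 15686. G_3 = 15685.
G_3 = 15685. HB_5(15685) = 5^(5 + 1) + 2·5^2 + 2·5. Bump = 280020. G_4 = 280019.

280019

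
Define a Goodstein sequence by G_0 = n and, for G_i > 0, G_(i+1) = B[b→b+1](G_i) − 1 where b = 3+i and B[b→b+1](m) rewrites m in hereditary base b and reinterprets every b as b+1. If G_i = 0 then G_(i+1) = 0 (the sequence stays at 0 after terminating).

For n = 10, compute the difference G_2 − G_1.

[0] 10 ≡ 3^2 + 1 (base 3). Lift 4: 17. −1: 16.
[1] 16 ≡ 4^2 (base 4). Lift 5: 25. −1: 24.

8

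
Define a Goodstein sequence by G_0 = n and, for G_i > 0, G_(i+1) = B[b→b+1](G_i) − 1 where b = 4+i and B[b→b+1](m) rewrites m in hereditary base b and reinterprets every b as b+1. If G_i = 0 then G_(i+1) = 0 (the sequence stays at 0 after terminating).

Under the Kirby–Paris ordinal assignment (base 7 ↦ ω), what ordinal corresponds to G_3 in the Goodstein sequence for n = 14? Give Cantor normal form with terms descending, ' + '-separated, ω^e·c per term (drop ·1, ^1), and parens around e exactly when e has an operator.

ω·2 + 6

[0] 14 ≡ 3·4 + 2 (base 4). Lift 5: 17. −1: 16.
[1] 16 ≡ 3·5 + 1 (base 5). Lift 6: 19. −1: 18.
[2] 18 ≡ 3·6 (base 6). Lift 7: 21. −1: 20.
[3] 20 ≡ 2·7 + 6 (base 7). Lift 8: 22. −1: 21.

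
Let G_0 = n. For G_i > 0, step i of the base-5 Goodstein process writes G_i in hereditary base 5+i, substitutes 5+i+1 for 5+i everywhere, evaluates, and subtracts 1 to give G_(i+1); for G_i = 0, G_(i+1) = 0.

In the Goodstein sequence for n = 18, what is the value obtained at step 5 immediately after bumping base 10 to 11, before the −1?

18 —HB5→ 3·5 + 3 —bump→ 3·6 + 3 = 21 —(−1)→ 20
20 —HB6→ 3·6 + 2 —bump→ 3·7 + 2 = 23 —(−1)→ 22
22 —HB7→ 3·7 + 1 —bump→ 3·8 + 1 = 25 —(−1)→ 24
24 —HB8→ 3·8 —bump→ 3·9 = 27 —(−1)→ 26
26 —HB9→ 2·9 + 8 —bump→ 2·10 + 8 = 28 —(−1)→ 27
27 —HB10→ 2·10 + 7 —bump→ 2·11 + 7 = 29 —(−1)→ 28

29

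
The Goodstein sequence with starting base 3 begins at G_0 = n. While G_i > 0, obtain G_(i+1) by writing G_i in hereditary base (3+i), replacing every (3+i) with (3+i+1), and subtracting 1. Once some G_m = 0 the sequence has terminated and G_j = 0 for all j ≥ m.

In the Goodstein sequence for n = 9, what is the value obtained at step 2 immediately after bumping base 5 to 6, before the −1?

step 0: 9 = 3^2; sub 4 for 3: 4^2; = 16; G_1 = 16−1 = 15
step 1: 15 = 3·4 + 3; sub 5 for 4: 3·5 + 3; = 18; G_2 = 18−1 = 17
step 2: 17 = 3·5 + 2; sub 6 for 5: 3·6 + 2; = 20; G_3 = 20−1 = 19

20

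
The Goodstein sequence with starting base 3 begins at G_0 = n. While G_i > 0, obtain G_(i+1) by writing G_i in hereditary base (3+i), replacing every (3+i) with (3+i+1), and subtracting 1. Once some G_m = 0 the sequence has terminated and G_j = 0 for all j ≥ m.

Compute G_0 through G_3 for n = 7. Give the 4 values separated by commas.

7, 8, 9, 9

7 —HB3→ 2·3 + 1 —bump→ 2·4 + 1 = 9 —(−1)→ 8
8 —HB4→ 2·4 —bump→ 2·5 = 10 —(−1)→ 9
9 —HB5→ 5 + 4 —bump→ 6 + 4 = 10 —(−1)→ 9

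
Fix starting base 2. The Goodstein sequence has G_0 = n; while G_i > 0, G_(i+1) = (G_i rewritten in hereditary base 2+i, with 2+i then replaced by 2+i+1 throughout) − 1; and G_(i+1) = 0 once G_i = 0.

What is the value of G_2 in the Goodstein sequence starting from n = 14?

(0) 14|_2 = 2^(2 + 1) + 2^2 + 2 ↦ 3^(3 + 1) + 3^3 + 3|_3 = 111 ⇒ 110
(1) 110|_3 = 3^(3 + 1) + 3^3 + 2 ↦ 4^(4 + 1) + 4^4 + 2|_4 = 1282 ⇒ 1281
(2) 1281|_4 = 4^(4 + 1) + 4^4 + 1 ↦ 5^(5 + 1) + 5^5 + 1|_5 = 18751 ⇒ 18750

1281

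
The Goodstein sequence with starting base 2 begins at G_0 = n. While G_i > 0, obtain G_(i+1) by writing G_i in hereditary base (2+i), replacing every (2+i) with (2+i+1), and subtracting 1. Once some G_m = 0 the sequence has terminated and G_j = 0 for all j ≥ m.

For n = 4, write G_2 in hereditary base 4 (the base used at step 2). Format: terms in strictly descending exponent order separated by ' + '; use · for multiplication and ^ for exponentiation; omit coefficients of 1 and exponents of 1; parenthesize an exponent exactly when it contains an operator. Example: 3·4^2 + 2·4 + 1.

base 2: 4 = 2^2; at 3: 3^3 = 27; next = 26
base 3: 26 = 2·3^2 + 2·3 + 2; at 4: 2·4^2 + 2·4 + 2 = 42; next = 41

2·4^2 + 2·4 + 1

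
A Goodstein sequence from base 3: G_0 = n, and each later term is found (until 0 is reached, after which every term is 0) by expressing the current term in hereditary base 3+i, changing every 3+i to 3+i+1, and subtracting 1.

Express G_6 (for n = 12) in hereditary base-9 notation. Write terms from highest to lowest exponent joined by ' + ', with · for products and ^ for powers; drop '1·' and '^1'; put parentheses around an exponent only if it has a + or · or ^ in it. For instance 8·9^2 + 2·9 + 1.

7·9 + 6

base 3: 12 = 3^2 + 3; at 4: 4^2 + 4 = 20; next = 19
base 4: 19 = 4^2 + 3; at 5: 5^2 + 3 = 28; next = 27
base 5: 27 = 5^2 + 2; at 6: 6^2 + 2 = 38; next = 37
base 6: 37 = 6^2 + 1; at 7: 7^2 + 1 = 50; next = 49
base 7: 49 = 7^2; at 8: 8^2 = 64; next = 63
base 8: 63 = 7·8 + 7; at 9: 7·9 + 7 = 70; next = 69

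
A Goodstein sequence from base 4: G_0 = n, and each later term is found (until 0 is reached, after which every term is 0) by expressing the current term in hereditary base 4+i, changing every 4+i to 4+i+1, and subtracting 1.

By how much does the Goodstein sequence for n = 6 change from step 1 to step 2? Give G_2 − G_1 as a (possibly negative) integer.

0

G_0=6  [base 4] 4 + 2  →[4↦5]→  5 + 2 = 7  −1 ⇒ G_1=6
G_1=6  [base 5] 5 + 1  →[5↦6]→  6 + 1 = 7  −1 ⇒ G_2=6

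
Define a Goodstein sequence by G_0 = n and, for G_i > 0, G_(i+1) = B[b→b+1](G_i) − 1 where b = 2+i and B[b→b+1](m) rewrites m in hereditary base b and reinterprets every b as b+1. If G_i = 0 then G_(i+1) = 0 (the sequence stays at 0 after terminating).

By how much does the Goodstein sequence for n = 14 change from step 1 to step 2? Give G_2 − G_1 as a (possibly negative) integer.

1171

14 —HB2→ 2^(2 + 1) + 2^2 + 2 —bump→ 3^(3 + 1) + 3^3 + 3 = 111 —(−1)→ 110
110 —HB3→ 3^(3 + 1) + 3^3 + 2 —bump→ 4^(4 + 1) + 4^4 + 2 = 1282 —(−1)→ 1281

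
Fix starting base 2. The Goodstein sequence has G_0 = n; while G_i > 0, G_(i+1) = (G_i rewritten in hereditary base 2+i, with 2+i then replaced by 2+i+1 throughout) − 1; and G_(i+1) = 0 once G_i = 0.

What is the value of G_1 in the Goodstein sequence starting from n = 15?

base 2: 15 = 2^(2 + 1) + 2^2 + 2 + 1; at 3: 3^(3 + 1) + 3^3 + 3 + 1 = 112; next = 111
base 3: 111 = 3^(3 + 1) + 3^3 + 3; at 4: 4^(4 + 1) + 4^4 + 4 = 1284; next = 1283

111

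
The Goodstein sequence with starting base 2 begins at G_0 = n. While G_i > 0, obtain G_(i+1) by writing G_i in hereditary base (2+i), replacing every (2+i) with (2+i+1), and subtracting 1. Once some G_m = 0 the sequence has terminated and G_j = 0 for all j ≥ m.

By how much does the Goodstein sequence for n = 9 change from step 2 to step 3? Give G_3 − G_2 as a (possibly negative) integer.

step 0: 9 = 2^(2 + 1) + 1; sub 3 for 2: 3^(3 + 1) + 1; = 82; G_1 = 82−1 = 81
step 1: 81 = 3^(3 + 1); sub 4 for 3: 4^(4 + 1); = 1024; G_2 = 1024−1 = 1023
step 2: 1023 = 3·4^4 + 3·4^3 + 3·4^2 + 3·4 + 3; sub 5 for 4: 3·5^5 + 3·5^3 + 3·5^2 + 3·5 + 3; = 9843; G_3 = 9843−1 = 9842

8819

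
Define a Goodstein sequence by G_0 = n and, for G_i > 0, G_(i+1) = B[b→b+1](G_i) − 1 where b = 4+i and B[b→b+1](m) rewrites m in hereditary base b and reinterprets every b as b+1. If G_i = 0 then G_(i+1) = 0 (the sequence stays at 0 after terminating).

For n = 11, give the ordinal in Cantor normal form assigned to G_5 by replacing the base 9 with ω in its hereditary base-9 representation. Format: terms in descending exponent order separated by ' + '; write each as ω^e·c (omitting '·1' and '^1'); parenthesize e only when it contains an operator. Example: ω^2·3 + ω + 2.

[0] 11 ≡ 2·4 + 3 (base 4). Lift 5: 13. −1: 12.
[1] 12 ≡ 2·5 + 2 (base 5). Lift 6: 14. −1: 13.
[2] 13 ≡ 2·6 + 1 (base 6). Lift 7: 15. −1: 14.
[3] 14 ≡ 2·7 (base 7). Lift 8: 16. −1: 15.
[4] 15 ≡ 8 + 7 (base 8). Lift 9: 16. −1: 15.
[5] 15 ≡ 9 + 6 (base 9). Lift 10: 16. −1: 15.

ω + 6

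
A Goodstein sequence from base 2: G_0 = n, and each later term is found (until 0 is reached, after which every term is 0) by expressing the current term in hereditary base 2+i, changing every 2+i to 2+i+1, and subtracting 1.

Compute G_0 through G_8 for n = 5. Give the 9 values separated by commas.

base 2: 5 = 2^2 + 1; at 3: 3^3 + 1 = 28; next = 27
base 3: 27 = 3^3; at 4: 4^4 = 256; next = 255
base 4: 255 = 3·4^3 + 3·4^2 + 3·4 + 3; at 5: 3·5^3 + 3·5^2 + 3·5 + 3 = 468; next = 467
base 5: 467 = 3·5^3 + 3·5^2 + 3·5 + 2; at 6: 3·6^3 + 3·6^2 + 3·6 + 2 = 776; next = 775
base 6: 775 = 3·6^3 + 3·6^2 + 3·6 + 1; at 7: 3·7^3 + 3·7^2 + 3·7 + 1 = 1198; next = 1197
base 7: 1197 = 3·7^3 + 3·7^2 + 3·7; at 8: 3·8^3 + 3·8^2 + 3·8 = 1752; next = 1751
base 8: 1751 = 3·8^3 + 3·8^2 + 2·8 + 7; at 9: 3·9^3 + 3·9^2 + 2·9 + 7 = 2455; next = 2454
base 9: 2454 = 3·9^3 + 3·9^2 + 2·9 + 6; at 10: 3·10^3 + 3·10^2 + 2·10 + 6 = 3326; next = 3325

5, 27, 255, 467, 775, 1197, 1751, 2454, 3325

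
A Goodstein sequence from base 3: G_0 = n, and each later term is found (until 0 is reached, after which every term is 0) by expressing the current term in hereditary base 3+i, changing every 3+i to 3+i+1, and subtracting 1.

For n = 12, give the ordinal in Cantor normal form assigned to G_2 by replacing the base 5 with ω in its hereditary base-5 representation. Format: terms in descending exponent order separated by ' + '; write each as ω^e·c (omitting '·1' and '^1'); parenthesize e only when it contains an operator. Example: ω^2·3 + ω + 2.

G_0 = 12. HB_3(12) = 3^2 + 3. Bump = 20. G_1 = 19.
G_1 = 19. HB_4(19) = 4^2 + 3. Bump = 28. G_2 = 27.
G_2 = 27. HB_5(27) = 5^2 + 2. Bump = 38. G_3 = 37.

ω^2 + 2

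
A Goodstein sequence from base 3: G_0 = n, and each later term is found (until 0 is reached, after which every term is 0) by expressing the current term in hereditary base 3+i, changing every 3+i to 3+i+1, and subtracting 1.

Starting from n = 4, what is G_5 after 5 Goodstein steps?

1

base 3: 4 = 3 + 1; at 4: 4 + 1 = 5; next = 4
base 4: 4 = 4; at 5: 5 = 5; next = 4
base 5: 4 = 4; at 6: 4 = 4; next = 3
base 6: 3 = 3; at 7: 3 = 3; next = 2
base 7: 2 = 2; at 8: 2 = 2; next = 1
base 8: 1 = 1; at 9: 1 = 1; next = 0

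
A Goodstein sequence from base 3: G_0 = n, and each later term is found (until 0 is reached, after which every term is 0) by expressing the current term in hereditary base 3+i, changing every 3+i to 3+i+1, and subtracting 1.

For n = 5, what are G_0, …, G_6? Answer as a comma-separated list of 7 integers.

5, 5, 5, 5, 4, 3, 2

i=0: 5 = 3 + 2 (b=3); 3→4: 4 + 2 = 6; 6−1 = 5
i=1: 5 = 4 + 1 (b=4); 4→5: 5 + 1 = 6; 6−1 = 5
i=2: 5 = 5 (b=5); 5→6: 6 = 6; 6−1 = 5
i=3: 5 = 5 (b=6); 6→7: 5 = 5; 5−1 = 4
i=4: 4 = 4 (b=7); 7→8: 4 = 4; 4−1 = 3
i=5: 3 = 3 (b=8); 8→9: 3 = 3; 3−1 = 2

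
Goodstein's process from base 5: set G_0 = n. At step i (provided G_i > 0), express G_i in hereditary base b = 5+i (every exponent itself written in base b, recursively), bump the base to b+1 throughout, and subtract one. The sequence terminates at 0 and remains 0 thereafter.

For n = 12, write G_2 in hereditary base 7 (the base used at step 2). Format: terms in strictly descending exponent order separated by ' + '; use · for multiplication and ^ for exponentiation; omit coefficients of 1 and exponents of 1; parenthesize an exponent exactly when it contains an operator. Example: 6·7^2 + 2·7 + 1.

G_0 = 12. HB_5(12) = 2·5 + 2. Bump = 14. G_1 = 13.
G_1 = 13. HB_6(13) = 2·6 + 1. Bump = 15. G_2 = 14.
G_2 = 14. HB_7(14) = 2·7. Bump = 16. G_3 = 15.

2·7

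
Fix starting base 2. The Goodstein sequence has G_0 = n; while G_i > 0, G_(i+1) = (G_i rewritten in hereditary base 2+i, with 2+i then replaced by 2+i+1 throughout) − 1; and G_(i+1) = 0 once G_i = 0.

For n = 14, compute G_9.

3138429262496

step 0: 14 = 2^(2 + 1) + 2^2 + 2; sub 3 for 2: 3^(3 + 1) + 3^3 + 3; = 111; G_1 = 111−1 = 110
step 1: 110 = 3^(3 + 1) + 3^3 + 2; sub 4 for 3: 4^(4 + 1) + 4^4 + 2; = 1282; G_2 = 1282−1 = 1281
step 2: 1281 = 4^(4 + 1) + 4^4 + 1; sub 5 for 4: 5^(5 + 1) + 5^5 + 1; = 18751; G_3 = 18751−1 = 18750
step 3: 18750 = 5^(5 + 1) + 5^5; sub 6 for 5: 6^(6 + 1) + 6^6; = 326592; G_4 = 326592−1 = 326591
step 4: 326591 = 6^(6 + 1) + 5·6^5 + 5·6^4 + 5·6^3 + 5·6^2 + 5·6 + 5; sub 7 for 6: 7^(7 + 1) + 5·7^5 + 5·7^4 + 5·7^3 + 5·7^2 + 5·7 + 5; = 5862841; G_5 = 5862841−1 = 5862840
step 5: 5862840 = 7^(7 + 1) + 5·7^5 + 5·7^4 + 5·7^3 + 5·7^2 + 5·7 + 4; sub 8 for 7: 8^(8 + 1) + 5·8^5 + 5·8^4 + 5·8^3 + 5·8^2 + 5·8 + 4; = 134404972; G_6 = 134404972−1 = 134404971
step 6: 134404971 = 8^(8 + 1) + 5·8^5 + 5·8^4 + 5·8^3 + 5·8^2 + 5·8 + 3; sub 9 for 8: 9^(9 + 1) + 5·9^5 + 5·9^4 + 5·9^3 + 5·9^2 + 5·9 + 3; = 3487116549; G_7 = 3487116549−1 = 3487116548
step 7: 3487116548 = 9^(9 + 1) + 5·9^5 + 5·9^4 + 5·9^3 + 5·9^2 + 5·9 + 2; sub 10 for 9: 10^(10 + 1) + 5·10^5 + 5·10^4 + 5·10^3 + 5·10^2 + 5·10 + 2; = 100000555552; G_8 = 100000555552−1 = 100000555551
step 8: 100000555551 = 10^(10 + 1) + 5·10^5 + 5·10^4 + 5·10^3 + 5·10^2 + 5·10 + 1; sub 11 for 10: 11^(11 + 1) + 5·11^5 + 5·11^4 + 5·11^3 + 5·11^2 + 5·11 + 1; = 3138429262497; G_9 = 3138429262497−1 = 3138429262496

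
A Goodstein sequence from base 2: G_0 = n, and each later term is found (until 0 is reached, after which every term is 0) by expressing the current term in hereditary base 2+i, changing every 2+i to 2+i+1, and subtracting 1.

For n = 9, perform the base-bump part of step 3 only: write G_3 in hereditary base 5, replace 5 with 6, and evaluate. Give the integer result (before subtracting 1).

140744

G_0=9  [base 2] 2^(2 + 1) + 1  →[2↦3]→  3^(3 + 1) + 1 = 82  −1 ⇒ G_1=81
G_1=81  [base 3] 3^(3 + 1)  →[3↦4]→  4^(4 + 1) = 1024  −1 ⇒ G_2=1023
G_2=1023  [base 4] 3·4^4 + 3·4^3 + 3·4^2 + 3·4 + 3  →[4↦5]→  3·5^5 + 3·5^3 + 3·5^2 + 3·5 + 3 = 9843  −1 ⇒ G_3=9842
G_3=9842  [base 5] 3·5^5 + 3·5^3 + 3·5^2 + 3·5 + 2  →[5↦6]→  3·6^6 + 3·6^3 + 3·6^2 + 3·6 + 2 = 140744  −1 ⇒ G_4=140743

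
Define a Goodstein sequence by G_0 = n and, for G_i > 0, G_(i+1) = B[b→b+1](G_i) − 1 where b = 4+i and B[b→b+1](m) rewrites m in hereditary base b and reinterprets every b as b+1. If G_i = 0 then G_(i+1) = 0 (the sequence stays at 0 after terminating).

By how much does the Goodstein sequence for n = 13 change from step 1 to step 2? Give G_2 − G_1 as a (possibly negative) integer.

i=0: 13 = 3·4 + 1 (b=4); 4→5: 3·5 + 1 = 16; 16−1 = 15
i=1: 15 = 3·5 (b=5); 5→6: 3·6 = 18; 18−1 = 17

2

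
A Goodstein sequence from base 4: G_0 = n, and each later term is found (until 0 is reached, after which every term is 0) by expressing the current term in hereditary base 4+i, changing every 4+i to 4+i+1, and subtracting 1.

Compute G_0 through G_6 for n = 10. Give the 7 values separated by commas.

i=0: 10 = 2·4 + 2 (b=4); 4→5: 2·5 + 2 = 12; 12−1 = 11
i=1: 11 = 2·5 + 1 (b=5); 5→6: 2·6 + 1 = 13; 13−1 = 12
i=2: 12 = 2·6 (b=6); 6→7: 2·7 = 14; 14−1 = 13
i=3: 13 = 7 + 6 (b=7); 7→8: 8 + 6 = 14; 14−1 = 13
i=4: 13 = 8 + 5 (b=8); 8→9: 9 + 5 = 14; 14−1 = 13
i=5: 13 = 9 + 4 (b=9); 9→10: 10 + 4 = 14; 14−1 = 13

10, 11, 12, 13, 13, 13, 13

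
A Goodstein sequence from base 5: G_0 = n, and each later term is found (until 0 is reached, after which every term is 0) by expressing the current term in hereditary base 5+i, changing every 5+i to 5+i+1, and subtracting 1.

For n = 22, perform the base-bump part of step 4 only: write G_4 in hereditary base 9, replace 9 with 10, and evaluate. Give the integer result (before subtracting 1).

G_0 = 22. HB_5(22) = 4·5 + 2. Bump = 26. G_1 = 25.
G_1 = 25. HB_6(25) = 4·6 + 1. Bump = 29. G_2 = 28.
G_2 = 28. HB_7(28) = 4·7. Bump = 32. G_3 = 31.
G_3 = 31. HB_8(31) = 3·8 + 7. Bump = 34. G_4 = 33.

36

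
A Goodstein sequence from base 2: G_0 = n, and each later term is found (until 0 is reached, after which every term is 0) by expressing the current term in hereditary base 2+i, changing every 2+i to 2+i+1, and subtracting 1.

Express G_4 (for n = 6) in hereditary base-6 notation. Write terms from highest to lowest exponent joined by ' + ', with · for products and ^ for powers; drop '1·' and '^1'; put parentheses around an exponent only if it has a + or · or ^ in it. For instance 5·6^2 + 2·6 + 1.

step 0: 6 = 2^2 + 2; sub 3 for 2: 3^3 + 3; = 30; G_1 = 30−1 = 29
step 1: 29 = 3^3 + 2; sub 4 for 3: 4^4 + 2; = 258; G_2 = 258−1 = 257
step 2: 257 = 4^4 + 1; sub 5 for 4: 5^5 + 1; = 3126; G_3 = 3126−1 = 3125
step 3: 3125 = 5^5; sub 6 for 5: 6^6; = 46656; G_4 = 46656−1 = 46655
step 4: 46655 = 5·6^5 + 5·6^4 + 5·6^3 + 5·6^2 + 5·6 + 5; sub 7 for 6: 5·7^5 + 5·7^4 + 5·7^3 + 5·7^2 + 5·7 + 5; = 98040; G_5 = 98040−1 = 98039

5·6^5 + 5·6^4 + 5·6^3 + 5·6^2 + 5·6 + 5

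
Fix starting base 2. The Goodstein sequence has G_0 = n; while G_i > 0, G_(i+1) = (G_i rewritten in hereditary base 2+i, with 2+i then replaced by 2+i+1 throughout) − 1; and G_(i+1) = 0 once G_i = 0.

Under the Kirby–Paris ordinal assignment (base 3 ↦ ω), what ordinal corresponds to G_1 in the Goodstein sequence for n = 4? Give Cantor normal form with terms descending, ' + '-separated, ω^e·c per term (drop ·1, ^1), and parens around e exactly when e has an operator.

step 0: 4 = 2^2; sub 3 for 2: 3^3; = 27; G_1 = 27−1 = 26
step 1: 26 = 2·3^2 + 2·3 + 2; sub 4 for 3: 2·4^2 + 2·4 + 2; = 42; G_2 = 42−1 = 41

ω^2·2 + ω·2 + 2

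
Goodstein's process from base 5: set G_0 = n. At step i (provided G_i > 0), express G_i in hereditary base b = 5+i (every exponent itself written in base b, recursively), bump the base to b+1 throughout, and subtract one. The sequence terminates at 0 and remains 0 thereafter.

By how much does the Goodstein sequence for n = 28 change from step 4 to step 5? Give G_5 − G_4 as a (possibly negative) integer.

7

G_0 = 28. HB_5(28) = 5^2 + 3. Bump = 39. G_1 = 38.
G_1 = 38. HB_6(38) = 6^2 + 2. Bump = 51. G_2 = 50.
G_2 = 50. HB_7(50) = 7^2 + 1. Bump = 65. G_3 = 64.
G_3 = 64. HB_8(64) = 8^2. Bump = 81. G_4 = 80.
G_4 = 80. HB_9(80) = 8·9 + 8. Bump = 88. G_5 = 87.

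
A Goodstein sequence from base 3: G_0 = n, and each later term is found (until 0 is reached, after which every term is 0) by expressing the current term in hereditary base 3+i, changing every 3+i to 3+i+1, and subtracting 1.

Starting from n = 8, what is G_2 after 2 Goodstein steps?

10

base 3: 8 = 2·3 + 2; at 4: 2·4 + 2 = 10; next = 9
base 4: 9 = 2·4 + 1; at 5: 2·5 + 1 = 11; next = 10
base 5: 10 = 2·5; at 6: 2·6 = 12; next = 11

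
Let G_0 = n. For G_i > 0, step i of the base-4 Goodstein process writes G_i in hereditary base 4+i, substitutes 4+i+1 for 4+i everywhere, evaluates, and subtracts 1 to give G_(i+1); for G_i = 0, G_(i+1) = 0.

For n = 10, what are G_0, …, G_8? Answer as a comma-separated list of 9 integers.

10, 11, 12, 13, 13, 13, 13, 13, 13

[0] 10 ≡ 2·4 + 2 (base 4). Lift 5: 12. −1: 11.
[1] 11 ≡ 2·5 + 1 (base 5). Lift 6: 13. −1: 12.
[2] 12 ≡ 2·6 (base 6). Lift 7: 14. −1: 13.
[3] 13 ≡ 7 + 6 (base 7). Lift 8: 14. −1: 13.
[4] 13 ≡ 8 + 5 (base 8). Lift 9: 14. −1: 13.
[5] 13 ≡ 9 + 4 (base 9). Lift 10: 14. −1: 13.
[6] 13 ≡ 10 + 3 (base 10). Lift 11: 14. −1: 13.
[7] 13 ≡ 11 + 2 (base 11). Lift 12: 14. −1: 13.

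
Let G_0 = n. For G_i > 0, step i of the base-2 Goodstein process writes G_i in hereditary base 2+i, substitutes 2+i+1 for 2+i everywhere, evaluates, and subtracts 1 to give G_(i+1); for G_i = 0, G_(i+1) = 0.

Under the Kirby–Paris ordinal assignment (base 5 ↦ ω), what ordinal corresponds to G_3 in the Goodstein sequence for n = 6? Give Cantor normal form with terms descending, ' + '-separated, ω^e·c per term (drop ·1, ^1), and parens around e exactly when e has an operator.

ω^ω

6 —HB2→ 2^2 + 2 —bump→ 3^3 + 3 = 30 —(−1)→ 29
29 —HB3→ 3^3 + 2 —bump→ 4^4 + 2 = 258 —(−1)→ 257
257 —HB4→ 4^4 + 1 —bump→ 5^5 + 1 = 3126 —(−1)→ 3125
3125 —HB5→ 5^5 —bump→ 6^6 = 46656 —(−1)→ 46655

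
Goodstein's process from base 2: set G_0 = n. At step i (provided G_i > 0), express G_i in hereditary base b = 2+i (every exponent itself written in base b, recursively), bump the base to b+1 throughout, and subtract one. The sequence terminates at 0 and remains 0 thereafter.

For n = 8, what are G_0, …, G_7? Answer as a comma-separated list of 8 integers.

8, 80, 553, 6310, 93395, 1647195, 33554571, 774841151

(0) 8|_2 = 2^(2 + 1) ↦ 3^(3 + 1)|_3 = 81 ⇒ 80
(1) 80|_3 = 2·3^3 + 2·3^2 + 2·3 + 2 ↦ 2·4^4 + 2·4^2 + 2·4 + 2|_4 = 554 ⇒ 553
(2) 553|_4 = 2·4^4 + 2·4^2 + 2·4 + 1 ↦ 2·5^5 + 2·5^2 + 2·5 + 1|_5 = 6311 ⇒ 6310
(3) 6310|_5 = 2·5^5 + 2·5^2 + 2·5 ↦ 2·6^6 + 2·6^2 + 2·6|_6 = 93396 ⇒ 93395
(4) 93395|_6 = 2·6^6 + 2·6^2 + 6 + 5 ↦ 2·7^7 + 2·7^2 + 7 + 5|_7 = 1647196 ⇒ 1647195
(5) 1647195|_7 = 2·7^7 + 2·7^2 + 7 + 4 ↦ 2·8^8 + 2·8^2 + 8 + 4|_8 = 33554572 ⇒ 33554571
(6) 33554571|_8 = 2·8^8 + 2·8^2 + 8 + 3 ↦ 2·9^9 + 2·9^2 + 9 + 3|_9 = 774841152 ⇒ 774841151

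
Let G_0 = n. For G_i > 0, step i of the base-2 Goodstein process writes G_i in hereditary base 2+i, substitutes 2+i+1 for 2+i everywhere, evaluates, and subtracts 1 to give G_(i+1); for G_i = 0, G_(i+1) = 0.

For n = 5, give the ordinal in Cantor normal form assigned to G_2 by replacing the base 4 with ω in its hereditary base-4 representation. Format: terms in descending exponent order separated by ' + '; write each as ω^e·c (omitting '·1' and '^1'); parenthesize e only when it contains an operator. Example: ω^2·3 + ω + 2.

ω^3·3 + ω^2·3 + ω·3 + 3

i=0: 5 = 2^2 + 1 (b=2); 2→3: 3^3 + 1 = 28; 28−1 = 27
i=1: 27 = 3^3 (b=3); 3→4: 4^4 = 256; 256−1 = 255
i=2: 255 = 3·4^3 + 3·4^2 + 3·4 + 3 (b=4); 4→5: 3·5^3 + 3·5^2 + 3·5 + 3 = 468; 468−1 = 467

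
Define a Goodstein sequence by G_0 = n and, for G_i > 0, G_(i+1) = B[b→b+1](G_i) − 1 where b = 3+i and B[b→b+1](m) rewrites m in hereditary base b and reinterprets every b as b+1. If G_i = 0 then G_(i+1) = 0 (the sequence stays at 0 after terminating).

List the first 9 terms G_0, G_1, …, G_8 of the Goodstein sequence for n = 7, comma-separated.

7, 8, 9, 9, 9, 9, 9, 9, 8

base 3: 7 = 2·3 + 1; at 4: 2·4 + 1 = 9; next = 8
base 4: 8 = 2·4; at 5: 2·5 = 10; next = 9
base 5: 9 = 5 + 4; at 6: 6 + 4 = 10; next = 9
base 6: 9 = 6 + 3; at 7: 7 + 3 = 10; next = 9
base 7: 9 = 7 + 2; at 8: 8 + 2 = 10; next = 9
base 8: 9 = 8 + 1; at 9: 9 + 1 = 10; next = 9
base 9: 9 = 9; at 10: 10 = 10; next = 9
base 10: 9 = 9; at 11: 9 = 9; next = 8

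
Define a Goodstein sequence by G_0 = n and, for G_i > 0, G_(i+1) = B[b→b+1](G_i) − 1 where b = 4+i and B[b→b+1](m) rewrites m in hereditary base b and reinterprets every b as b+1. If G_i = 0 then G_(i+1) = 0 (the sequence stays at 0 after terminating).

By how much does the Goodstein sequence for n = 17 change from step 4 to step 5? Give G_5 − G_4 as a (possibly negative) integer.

base 4: 17 = 4^2 + 1; at 5: 5^2 + 1 = 26; next = 25
base 5: 25 = 5^2; at 6: 6^2 = 36; next = 35
base 6: 35 = 5·6 + 5; at 7: 5·7 + 5 = 40; next = 39
base 7: 39 = 5·7 + 4; at 8: 5·8 + 4 = 44; next = 43
base 8: 43 = 5·8 + 3; at 9: 5·9 + 3 = 48; next = 47

4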